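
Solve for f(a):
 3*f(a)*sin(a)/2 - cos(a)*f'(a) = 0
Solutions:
 f(a) = C1/cos(a)^(3/2)


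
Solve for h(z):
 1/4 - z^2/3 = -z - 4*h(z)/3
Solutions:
 h(z) = z^2/4 - 3*z/4 - 3/16


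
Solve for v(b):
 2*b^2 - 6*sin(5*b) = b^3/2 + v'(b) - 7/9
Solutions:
 v(b) = C1 - b^4/8 + 2*b^3/3 + 7*b/9 + 6*cos(5*b)/5


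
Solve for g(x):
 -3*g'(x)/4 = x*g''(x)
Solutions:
 g(x) = C1 + C2*x^(1/4)


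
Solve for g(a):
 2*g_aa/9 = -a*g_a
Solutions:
 g(a) = C1 + C2*erf(3*a/2)


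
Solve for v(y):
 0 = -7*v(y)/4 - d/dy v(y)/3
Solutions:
 v(y) = C1*exp(-21*y/4)


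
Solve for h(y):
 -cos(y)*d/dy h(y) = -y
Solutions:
 h(y) = C1 + Integral(y/cos(y), y)


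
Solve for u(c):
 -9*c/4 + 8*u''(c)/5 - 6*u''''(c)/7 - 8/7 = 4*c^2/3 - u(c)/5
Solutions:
 u(c) = C1*exp(-sqrt(30)*c*sqrt(28 + sqrt(994))/30) + C2*exp(sqrt(30)*c*sqrt(28 + sqrt(994))/30) + C3*sin(sqrt(30)*c*sqrt(-28 + sqrt(994))/30) + C4*cos(sqrt(30)*c*sqrt(-28 + sqrt(994))/30) + 20*c^2/3 + 45*c/4 - 2120/21


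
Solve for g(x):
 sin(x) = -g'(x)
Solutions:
 g(x) = C1 + cos(x)


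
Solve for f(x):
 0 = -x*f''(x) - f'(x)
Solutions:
 f(x) = C1 + C2*log(x)


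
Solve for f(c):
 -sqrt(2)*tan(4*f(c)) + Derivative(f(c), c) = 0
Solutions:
 f(c) = -asin(C1*exp(4*sqrt(2)*c))/4 + pi/4
 f(c) = asin(C1*exp(4*sqrt(2)*c))/4


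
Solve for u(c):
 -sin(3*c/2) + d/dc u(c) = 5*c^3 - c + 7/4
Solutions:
 u(c) = C1 + 5*c^4/4 - c^2/2 + 7*c/4 - 2*cos(3*c/2)/3


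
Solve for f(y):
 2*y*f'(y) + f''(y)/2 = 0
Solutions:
 f(y) = C1 + C2*erf(sqrt(2)*y)


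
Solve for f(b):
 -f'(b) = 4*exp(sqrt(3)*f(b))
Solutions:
 f(b) = sqrt(3)*(2*log(1/(C1 + 4*b)) - log(3))/6


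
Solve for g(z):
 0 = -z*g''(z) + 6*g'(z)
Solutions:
 g(z) = C1 + C2*z^7


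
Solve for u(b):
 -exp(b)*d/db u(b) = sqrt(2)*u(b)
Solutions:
 u(b) = C1*exp(sqrt(2)*exp(-b))


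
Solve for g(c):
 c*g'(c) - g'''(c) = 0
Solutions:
 g(c) = C1 + Integral(C2*airyai(c) + C3*airybi(c), c)


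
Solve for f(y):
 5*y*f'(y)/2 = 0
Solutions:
 f(y) = C1


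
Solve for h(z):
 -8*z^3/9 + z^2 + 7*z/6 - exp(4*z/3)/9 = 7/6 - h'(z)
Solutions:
 h(z) = C1 + 2*z^4/9 - z^3/3 - 7*z^2/12 + 7*z/6 + exp(4*z/3)/12


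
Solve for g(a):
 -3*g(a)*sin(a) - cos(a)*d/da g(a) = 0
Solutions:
 g(a) = C1*cos(a)^3


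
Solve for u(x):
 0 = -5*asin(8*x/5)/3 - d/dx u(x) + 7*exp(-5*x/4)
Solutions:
 u(x) = C1 - 5*x*asin(8*x/5)/3 - 5*sqrt(25 - 64*x^2)/24 - 28*exp(-5*x/4)/5


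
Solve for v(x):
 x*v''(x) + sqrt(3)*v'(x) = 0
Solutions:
 v(x) = C1 + C2*x^(1 - sqrt(3))


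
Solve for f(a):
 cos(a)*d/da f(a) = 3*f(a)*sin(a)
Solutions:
 f(a) = C1/cos(a)^3


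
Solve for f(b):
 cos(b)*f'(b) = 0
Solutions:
 f(b) = C1


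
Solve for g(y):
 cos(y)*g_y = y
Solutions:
 g(y) = C1 + Integral(y/cos(y), y)


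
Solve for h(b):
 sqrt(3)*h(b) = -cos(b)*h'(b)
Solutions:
 h(b) = C1*(sin(b) - 1)^(sqrt(3)/2)/(sin(b) + 1)^(sqrt(3)/2)


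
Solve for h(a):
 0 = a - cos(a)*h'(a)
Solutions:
 h(a) = C1 + Integral(a/cos(a), a)


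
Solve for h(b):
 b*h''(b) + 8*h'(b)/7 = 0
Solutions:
 h(b) = C1 + C2/b^(1/7)


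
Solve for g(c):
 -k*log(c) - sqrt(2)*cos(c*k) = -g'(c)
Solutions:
 g(c) = C1 + c*k*(log(c) - 1) + sqrt(2)*Piecewise((sin(c*k)/k, Ne(k, 0)), (c, True))


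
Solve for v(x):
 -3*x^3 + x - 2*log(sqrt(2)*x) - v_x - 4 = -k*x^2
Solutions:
 v(x) = C1 + k*x^3/3 - 3*x^4/4 + x^2/2 - 2*x*log(x) - 2*x - x*log(2)


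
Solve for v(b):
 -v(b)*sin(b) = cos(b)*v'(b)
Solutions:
 v(b) = C1*cos(b)


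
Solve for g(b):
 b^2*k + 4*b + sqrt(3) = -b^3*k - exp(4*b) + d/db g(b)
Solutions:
 g(b) = C1 + b^4*k/4 + b^3*k/3 + 2*b^2 + sqrt(3)*b + exp(4*b)/4


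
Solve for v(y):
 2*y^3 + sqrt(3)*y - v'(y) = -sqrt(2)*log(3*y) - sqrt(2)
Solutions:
 v(y) = C1 + y^4/2 + sqrt(3)*y^2/2 + sqrt(2)*y*log(y) + sqrt(2)*y*log(3)


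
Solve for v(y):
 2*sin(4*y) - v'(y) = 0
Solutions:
 v(y) = C1 - cos(4*y)/2


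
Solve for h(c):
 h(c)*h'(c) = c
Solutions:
 h(c) = -sqrt(C1 + c^2)
 h(c) = sqrt(C1 + c^2)


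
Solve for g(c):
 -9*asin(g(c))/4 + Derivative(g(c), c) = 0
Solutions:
 Integral(1/asin(_y), (_y, g(c))) = C1 + 9*c/4


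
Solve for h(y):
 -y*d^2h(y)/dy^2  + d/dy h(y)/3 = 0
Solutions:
 h(y) = C1 + C2*y^(4/3)


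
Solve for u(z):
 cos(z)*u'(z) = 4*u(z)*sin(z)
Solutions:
 u(z) = C1/cos(z)^4


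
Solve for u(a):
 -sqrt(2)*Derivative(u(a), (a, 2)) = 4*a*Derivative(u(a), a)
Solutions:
 u(a) = C1 + C2*erf(2^(1/4)*a)


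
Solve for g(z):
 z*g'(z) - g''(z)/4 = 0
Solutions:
 g(z) = C1 + C2*erfi(sqrt(2)*z)


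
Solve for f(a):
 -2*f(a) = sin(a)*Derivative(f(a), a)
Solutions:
 f(a) = C1*(cos(a) + 1)/(cos(a) - 1)


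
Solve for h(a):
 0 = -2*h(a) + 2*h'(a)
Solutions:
 h(a) = C1*exp(a)


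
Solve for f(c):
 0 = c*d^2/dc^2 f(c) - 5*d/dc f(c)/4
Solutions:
 f(c) = C1 + C2*c^(9/4)


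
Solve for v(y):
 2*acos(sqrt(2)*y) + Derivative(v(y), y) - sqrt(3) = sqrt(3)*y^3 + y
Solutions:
 v(y) = C1 + sqrt(3)*y^4/4 + y^2/2 - 2*y*acos(sqrt(2)*y) + sqrt(3)*y + sqrt(2)*sqrt(1 - 2*y^2)


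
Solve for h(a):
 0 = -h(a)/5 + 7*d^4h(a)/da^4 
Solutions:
 h(a) = C1*exp(-35^(3/4)*a/35) + C2*exp(35^(3/4)*a/35) + C3*sin(35^(3/4)*a/35) + C4*cos(35^(3/4)*a/35)


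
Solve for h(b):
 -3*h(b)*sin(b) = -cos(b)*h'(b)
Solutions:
 h(b) = C1/cos(b)^3


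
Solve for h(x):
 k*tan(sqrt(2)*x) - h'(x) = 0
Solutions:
 h(x) = C1 - sqrt(2)*k*log(cos(sqrt(2)*x))/2


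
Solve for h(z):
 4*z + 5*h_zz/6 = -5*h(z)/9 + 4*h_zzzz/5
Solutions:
 h(z) = C1*exp(-sqrt(15)*z*sqrt(5 + sqrt(89))/12) + C2*exp(sqrt(15)*z*sqrt(5 + sqrt(89))/12) + C3*sin(sqrt(15)*z*sqrt(-5 + sqrt(89))/12) + C4*cos(sqrt(15)*z*sqrt(-5 + sqrt(89))/12) - 36*z/5


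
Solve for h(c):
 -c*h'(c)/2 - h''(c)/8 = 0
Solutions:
 h(c) = C1 + C2*erf(sqrt(2)*c)


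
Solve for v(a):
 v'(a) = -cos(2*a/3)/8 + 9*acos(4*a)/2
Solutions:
 v(a) = C1 + 9*a*acos(4*a)/2 - 9*sqrt(1 - 16*a^2)/8 - 3*sin(2*a/3)/16


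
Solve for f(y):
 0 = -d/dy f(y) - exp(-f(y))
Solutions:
 f(y) = log(C1 - y)


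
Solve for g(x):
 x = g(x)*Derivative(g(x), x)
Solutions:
 g(x) = -sqrt(C1 + x^2)
 g(x) = sqrt(C1 + x^2)


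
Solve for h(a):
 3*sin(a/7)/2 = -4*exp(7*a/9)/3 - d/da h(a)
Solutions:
 h(a) = C1 - 12*exp(7*a/9)/7 + 21*cos(a/7)/2


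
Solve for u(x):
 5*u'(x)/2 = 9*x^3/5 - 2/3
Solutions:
 u(x) = C1 + 9*x^4/50 - 4*x/15


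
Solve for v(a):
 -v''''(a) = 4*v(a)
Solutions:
 v(a) = (C1*sin(a) + C2*cos(a))*exp(-a) + (C3*sin(a) + C4*cos(a))*exp(a)


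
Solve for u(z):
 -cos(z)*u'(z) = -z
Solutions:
 u(z) = C1 + Integral(z/cos(z), z)


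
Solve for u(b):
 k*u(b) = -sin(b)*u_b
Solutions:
 u(b) = C1*exp(k*(-log(cos(b) - 1) + log(cos(b) + 1))/2)


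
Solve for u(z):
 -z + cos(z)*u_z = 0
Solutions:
 u(z) = C1 + Integral(z/cos(z), z)


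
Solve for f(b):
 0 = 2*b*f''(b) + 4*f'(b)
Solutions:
 f(b) = C1 + C2/b


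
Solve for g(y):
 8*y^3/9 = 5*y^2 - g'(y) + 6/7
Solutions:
 g(y) = C1 - 2*y^4/9 + 5*y^3/3 + 6*y/7


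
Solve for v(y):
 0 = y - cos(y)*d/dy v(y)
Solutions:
 v(y) = C1 + Integral(y/cos(y), y)


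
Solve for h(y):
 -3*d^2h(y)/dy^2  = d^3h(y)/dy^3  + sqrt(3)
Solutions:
 h(y) = C1 + C2*y + C3*exp(-3*y) - sqrt(3)*y^2/6


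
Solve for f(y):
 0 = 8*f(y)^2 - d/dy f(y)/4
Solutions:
 f(y) = -1/(C1 + 32*y)


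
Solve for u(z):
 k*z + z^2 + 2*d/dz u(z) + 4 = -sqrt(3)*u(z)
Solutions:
 u(z) = C1*exp(-sqrt(3)*z/2) - sqrt(3)*k*z/3 + 2*k/3 - sqrt(3)*z^2/3 + 4*z/3 - 20*sqrt(3)/9


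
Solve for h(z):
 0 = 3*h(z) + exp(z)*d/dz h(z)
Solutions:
 h(z) = C1*exp(3*exp(-z))


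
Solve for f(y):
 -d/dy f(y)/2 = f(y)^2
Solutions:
 f(y) = 1/(C1 + 2*y)


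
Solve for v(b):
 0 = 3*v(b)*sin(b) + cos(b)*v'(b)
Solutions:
 v(b) = C1*cos(b)^3


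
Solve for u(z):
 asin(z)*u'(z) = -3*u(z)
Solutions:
 u(z) = C1*exp(-3*Integral(1/asin(z), z))


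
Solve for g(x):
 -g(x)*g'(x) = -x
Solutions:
 g(x) = -sqrt(C1 + x^2)
 g(x) = sqrt(C1 + x^2)


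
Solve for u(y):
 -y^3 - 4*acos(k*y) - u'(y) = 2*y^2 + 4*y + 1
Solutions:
 u(y) = C1 - y^4/4 - 2*y^3/3 - 2*y^2 - y - 4*Piecewise((y*acos(k*y) - sqrt(-k^2*y^2 + 1)/k, Ne(k, 0)), (pi*y/2, True))


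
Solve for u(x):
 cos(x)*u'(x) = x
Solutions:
 u(x) = C1 + Integral(x/cos(x), x)


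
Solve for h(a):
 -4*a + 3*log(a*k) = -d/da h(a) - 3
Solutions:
 h(a) = C1 + 2*a^2 - 3*a*log(a*k)


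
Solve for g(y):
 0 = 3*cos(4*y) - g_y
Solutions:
 g(y) = C1 + 3*sin(4*y)/4


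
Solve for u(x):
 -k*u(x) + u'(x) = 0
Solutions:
 u(x) = C1*exp(k*x)


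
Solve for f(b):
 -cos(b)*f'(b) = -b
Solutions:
 f(b) = C1 + Integral(b/cos(b), b)


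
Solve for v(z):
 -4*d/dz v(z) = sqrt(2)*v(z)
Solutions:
 v(z) = C1*exp(-sqrt(2)*z/4)


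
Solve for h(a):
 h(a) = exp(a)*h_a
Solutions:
 h(a) = C1*exp(-exp(-a))


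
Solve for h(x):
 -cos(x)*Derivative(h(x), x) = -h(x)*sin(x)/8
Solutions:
 h(x) = C1/cos(x)^(1/8)


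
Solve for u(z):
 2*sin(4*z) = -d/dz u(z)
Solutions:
 u(z) = C1 + cos(4*z)/2


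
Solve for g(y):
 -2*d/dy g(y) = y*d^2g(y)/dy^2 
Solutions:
 g(y) = C1 + C2/y


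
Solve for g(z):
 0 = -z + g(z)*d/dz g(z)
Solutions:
 g(z) = -sqrt(C1 + z^2)
 g(z) = sqrt(C1 + z^2)


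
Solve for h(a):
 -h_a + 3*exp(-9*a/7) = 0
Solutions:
 h(a) = C1 - 7*exp(-9*a/7)/3


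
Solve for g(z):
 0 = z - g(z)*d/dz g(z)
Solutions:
 g(z) = -sqrt(C1 + z^2)
 g(z) = sqrt(C1 + z^2)


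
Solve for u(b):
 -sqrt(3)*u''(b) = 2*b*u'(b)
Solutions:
 u(b) = C1 + C2*erf(3^(3/4)*b/3)


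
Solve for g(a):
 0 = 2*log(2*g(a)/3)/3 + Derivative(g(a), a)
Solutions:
 3*Integral(1/(log(_y) - log(3) + log(2)), (_y, g(a)))/2 = C1 - a


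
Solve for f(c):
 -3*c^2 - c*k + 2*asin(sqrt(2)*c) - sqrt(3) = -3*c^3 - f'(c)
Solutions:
 f(c) = C1 - 3*c^4/4 + c^3 + c^2*k/2 - 2*c*asin(sqrt(2)*c) + sqrt(3)*c - sqrt(2)*sqrt(1 - 2*c^2)


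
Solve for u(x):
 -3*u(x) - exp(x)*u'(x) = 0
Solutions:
 u(x) = C1*exp(3*exp(-x))


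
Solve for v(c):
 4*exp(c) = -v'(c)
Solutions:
 v(c) = C1 - 4*exp(c)


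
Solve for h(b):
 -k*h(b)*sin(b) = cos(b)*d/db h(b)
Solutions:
 h(b) = C1*exp(k*log(cos(b)))


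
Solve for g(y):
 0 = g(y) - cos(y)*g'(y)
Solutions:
 g(y) = C1*sqrt(sin(y) + 1)/sqrt(sin(y) - 1)


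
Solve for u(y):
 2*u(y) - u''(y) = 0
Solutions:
 u(y) = C1*exp(-sqrt(2)*y) + C2*exp(sqrt(2)*y)


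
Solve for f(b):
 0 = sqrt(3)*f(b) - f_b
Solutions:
 f(b) = C1*exp(sqrt(3)*b)


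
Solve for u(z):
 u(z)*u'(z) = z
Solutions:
 u(z) = -sqrt(C1 + z^2)
 u(z) = sqrt(C1 + z^2)


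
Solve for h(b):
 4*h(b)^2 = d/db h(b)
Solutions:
 h(b) = -1/(C1 + 4*b)


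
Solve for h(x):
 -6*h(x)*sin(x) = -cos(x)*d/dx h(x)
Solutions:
 h(x) = C1/cos(x)^6


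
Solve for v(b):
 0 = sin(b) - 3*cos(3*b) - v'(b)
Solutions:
 v(b) = C1 - sin(3*b) - cos(b)


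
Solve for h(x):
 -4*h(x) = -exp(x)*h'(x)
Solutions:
 h(x) = C1*exp(-4*exp(-x))


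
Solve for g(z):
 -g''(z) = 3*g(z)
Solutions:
 g(z) = C1*sin(sqrt(3)*z) + C2*cos(sqrt(3)*z)


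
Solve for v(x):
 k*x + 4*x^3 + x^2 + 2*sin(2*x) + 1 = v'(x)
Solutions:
 v(x) = C1 + k*x^2/2 + x^4 + x^3/3 + x - cos(2*x)


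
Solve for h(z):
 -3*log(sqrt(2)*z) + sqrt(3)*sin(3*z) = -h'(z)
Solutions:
 h(z) = C1 + 3*z*log(z) - 3*z + 3*z*log(2)/2 + sqrt(3)*cos(3*z)/3


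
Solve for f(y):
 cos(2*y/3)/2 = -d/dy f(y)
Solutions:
 f(y) = C1 - 3*sin(2*y/3)/4


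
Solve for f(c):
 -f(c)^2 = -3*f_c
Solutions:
 f(c) = -3/(C1 + c)


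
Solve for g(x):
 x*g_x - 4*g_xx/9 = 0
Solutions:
 g(x) = C1 + C2*erfi(3*sqrt(2)*x/4)


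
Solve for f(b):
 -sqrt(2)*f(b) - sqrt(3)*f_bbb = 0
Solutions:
 f(b) = C3*exp(-2^(1/6)*3^(5/6)*b/3) + (C1*sin(2^(1/6)*3^(1/3)*b/2) + C2*cos(2^(1/6)*3^(1/3)*b/2))*exp(2^(1/6)*3^(5/6)*b/6)


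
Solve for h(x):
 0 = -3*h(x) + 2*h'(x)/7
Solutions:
 h(x) = C1*exp(21*x/2)


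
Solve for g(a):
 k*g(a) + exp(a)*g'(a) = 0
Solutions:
 g(a) = C1*exp(k*exp(-a))


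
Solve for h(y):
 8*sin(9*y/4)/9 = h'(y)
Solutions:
 h(y) = C1 - 32*cos(9*y/4)/81


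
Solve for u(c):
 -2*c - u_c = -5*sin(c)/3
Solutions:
 u(c) = C1 - c^2 - 5*cos(c)/3


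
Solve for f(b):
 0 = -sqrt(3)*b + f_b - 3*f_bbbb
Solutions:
 f(b) = C1 + C4*exp(3^(2/3)*b/3) + sqrt(3)*b^2/2 + (C2*sin(3^(1/6)*b/2) + C3*cos(3^(1/6)*b/2))*exp(-3^(2/3)*b/6)


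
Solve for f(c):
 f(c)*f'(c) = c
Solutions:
 f(c) = -sqrt(C1 + c^2)
 f(c) = sqrt(C1 + c^2)


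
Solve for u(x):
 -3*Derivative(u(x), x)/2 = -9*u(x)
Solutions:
 u(x) = C1*exp(6*x)


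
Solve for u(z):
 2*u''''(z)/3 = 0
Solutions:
 u(z) = C1 + C2*z + C3*z^2 + C4*z^3


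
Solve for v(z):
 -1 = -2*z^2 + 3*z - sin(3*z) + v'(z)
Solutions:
 v(z) = C1 + 2*z^3/3 - 3*z^2/2 - z - cos(3*z)/3


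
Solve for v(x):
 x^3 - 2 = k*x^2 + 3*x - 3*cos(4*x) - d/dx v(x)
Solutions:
 v(x) = C1 + k*x^3/3 - x^4/4 + 3*x^2/2 + 2*x - 3*sin(4*x)/4


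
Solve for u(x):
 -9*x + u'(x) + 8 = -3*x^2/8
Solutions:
 u(x) = C1 - x^3/8 + 9*x^2/2 - 8*x


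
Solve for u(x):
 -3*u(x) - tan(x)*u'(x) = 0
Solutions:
 u(x) = C1/sin(x)^3


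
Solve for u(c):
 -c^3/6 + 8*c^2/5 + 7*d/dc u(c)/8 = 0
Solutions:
 u(c) = C1 + c^4/21 - 64*c^3/105


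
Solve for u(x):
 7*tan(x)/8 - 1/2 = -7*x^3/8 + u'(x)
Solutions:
 u(x) = C1 + 7*x^4/32 - x/2 - 7*log(cos(x))/8


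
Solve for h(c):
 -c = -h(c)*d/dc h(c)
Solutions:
 h(c) = -sqrt(C1 + c^2)
 h(c) = sqrt(C1 + c^2)


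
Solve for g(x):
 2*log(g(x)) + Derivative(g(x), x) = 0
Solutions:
 li(g(x)) = C1 - 2*x


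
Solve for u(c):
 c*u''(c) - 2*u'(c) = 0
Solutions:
 u(c) = C1 + C2*c^3


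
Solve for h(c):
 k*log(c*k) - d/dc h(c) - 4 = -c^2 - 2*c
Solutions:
 h(c) = C1 + c^3/3 + c^2 + c*k*log(c*k) + c*(-k - 4)


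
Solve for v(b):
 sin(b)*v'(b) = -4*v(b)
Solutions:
 v(b) = C1*(cos(b)^2 + 2*cos(b) + 1)/(cos(b)^2 - 2*cos(b) + 1)


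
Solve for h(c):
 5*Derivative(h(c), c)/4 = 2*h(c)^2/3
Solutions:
 h(c) = -15/(C1 + 8*c)


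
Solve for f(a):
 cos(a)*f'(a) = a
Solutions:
 f(a) = C1 + Integral(a/cos(a), a)


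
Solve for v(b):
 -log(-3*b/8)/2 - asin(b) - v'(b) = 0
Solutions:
 v(b) = C1 - b*log(-b)/2 - b*asin(b) - b*log(3) + b/2 + b*log(2) + b*log(6)/2 - sqrt(1 - b^2)


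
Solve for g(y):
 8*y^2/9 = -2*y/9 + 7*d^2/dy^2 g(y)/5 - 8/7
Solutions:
 g(y) = C1 + C2*y + 10*y^4/189 + 5*y^3/189 + 20*y^2/49


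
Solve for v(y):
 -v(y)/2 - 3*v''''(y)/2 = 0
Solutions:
 v(y) = (C1*sin(sqrt(2)*3^(3/4)*y/6) + C2*cos(sqrt(2)*3^(3/4)*y/6))*exp(-sqrt(2)*3^(3/4)*y/6) + (C3*sin(sqrt(2)*3^(3/4)*y/6) + C4*cos(sqrt(2)*3^(3/4)*y/6))*exp(sqrt(2)*3^(3/4)*y/6)


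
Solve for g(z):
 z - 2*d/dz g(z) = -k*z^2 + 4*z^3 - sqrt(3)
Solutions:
 g(z) = C1 + k*z^3/6 - z^4/2 + z^2/4 + sqrt(3)*z/2


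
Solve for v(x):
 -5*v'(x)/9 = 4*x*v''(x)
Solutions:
 v(x) = C1 + C2*x^(31/36)


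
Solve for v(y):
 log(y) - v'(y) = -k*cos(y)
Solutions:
 v(y) = C1 + k*sin(y) + y*log(y) - y


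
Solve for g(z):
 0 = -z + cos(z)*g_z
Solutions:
 g(z) = C1 + Integral(z/cos(z), z)


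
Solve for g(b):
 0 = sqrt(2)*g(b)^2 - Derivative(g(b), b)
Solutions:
 g(b) = -1/(C1 + sqrt(2)*b)


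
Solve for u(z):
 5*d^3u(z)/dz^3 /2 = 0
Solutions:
 u(z) = C1 + C2*z + C3*z^2


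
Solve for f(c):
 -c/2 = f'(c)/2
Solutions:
 f(c) = C1 - c^2/2


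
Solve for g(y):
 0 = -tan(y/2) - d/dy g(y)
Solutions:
 g(y) = C1 + 2*log(cos(y/2))


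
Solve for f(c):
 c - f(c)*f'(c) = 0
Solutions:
 f(c) = -sqrt(C1 + c^2)
 f(c) = sqrt(C1 + c^2)


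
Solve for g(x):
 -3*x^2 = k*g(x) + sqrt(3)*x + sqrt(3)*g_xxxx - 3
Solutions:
 g(x) = C1*exp(-3^(7/8)*x*(-k)^(1/4)/3) + C2*exp(3^(7/8)*x*(-k)^(1/4)/3) + C3*exp(-3^(7/8)*I*x*(-k)^(1/4)/3) + C4*exp(3^(7/8)*I*x*(-k)^(1/4)/3) - 3*x^2/k - sqrt(3)*x/k + 3/k


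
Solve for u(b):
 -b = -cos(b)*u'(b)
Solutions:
 u(b) = C1 + Integral(b/cos(b), b)


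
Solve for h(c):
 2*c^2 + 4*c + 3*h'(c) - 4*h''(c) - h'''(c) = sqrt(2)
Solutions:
 h(c) = C1 + C2*exp(c*(-2 + sqrt(7))) + C3*exp(-c*(2 + sqrt(7))) - 2*c^3/9 - 14*c^2/9 - 124*c/27 + sqrt(2)*c/3


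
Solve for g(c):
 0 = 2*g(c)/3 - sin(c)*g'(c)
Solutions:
 g(c) = C1*(cos(c) - 1)^(1/3)/(cos(c) + 1)^(1/3)


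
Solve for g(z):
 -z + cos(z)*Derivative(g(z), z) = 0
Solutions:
 g(z) = C1 + Integral(z/cos(z), z)


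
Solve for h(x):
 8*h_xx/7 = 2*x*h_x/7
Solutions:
 h(x) = C1 + C2*erfi(sqrt(2)*x/4)


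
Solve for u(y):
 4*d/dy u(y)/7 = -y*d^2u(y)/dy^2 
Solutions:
 u(y) = C1 + C2*y^(3/7)


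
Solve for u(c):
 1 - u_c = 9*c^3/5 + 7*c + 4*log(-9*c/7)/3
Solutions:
 u(c) = C1 - 9*c^4/20 - 7*c^2/2 - 4*c*log(-c)/3 + c*(-3*log(3) + log(21)/3 + log(7) + 7/3)


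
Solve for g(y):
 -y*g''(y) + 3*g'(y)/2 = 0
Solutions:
 g(y) = C1 + C2*y^(5/2)


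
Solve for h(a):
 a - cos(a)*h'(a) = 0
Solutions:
 h(a) = C1 + Integral(a/cos(a), a)


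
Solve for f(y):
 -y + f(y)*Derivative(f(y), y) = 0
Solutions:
 f(y) = -sqrt(C1 + y^2)
 f(y) = sqrt(C1 + y^2)


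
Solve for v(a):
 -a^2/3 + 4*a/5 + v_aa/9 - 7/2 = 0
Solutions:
 v(a) = C1 + C2*a + a^4/4 - 6*a^3/5 + 63*a^2/4


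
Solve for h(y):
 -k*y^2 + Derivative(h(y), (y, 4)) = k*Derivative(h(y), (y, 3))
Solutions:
 h(y) = C1 + C2*y + C3*y^2 + C4*exp(k*y) - y^5/60 - y^4/(12*k) - y^3/(3*k^2)


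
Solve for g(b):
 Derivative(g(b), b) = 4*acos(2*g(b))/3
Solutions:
 Integral(1/acos(2*_y), (_y, g(b))) = C1 + 4*b/3


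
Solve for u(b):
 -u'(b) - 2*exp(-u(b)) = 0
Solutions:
 u(b) = log(C1 - 2*b)


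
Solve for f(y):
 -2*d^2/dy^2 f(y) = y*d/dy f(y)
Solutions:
 f(y) = C1 + C2*erf(y/2)


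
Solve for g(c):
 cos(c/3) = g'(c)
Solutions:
 g(c) = C1 + 3*sin(c/3)


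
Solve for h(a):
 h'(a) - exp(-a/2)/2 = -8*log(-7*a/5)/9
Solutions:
 h(a) = C1 - 8*a*log(-a)/9 + 8*a*(-log(7) + 1 + log(5))/9 - exp(-a/2)


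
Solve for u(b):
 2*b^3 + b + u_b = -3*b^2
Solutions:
 u(b) = C1 - b^4/2 - b^3 - b^2/2


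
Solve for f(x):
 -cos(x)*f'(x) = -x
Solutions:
 f(x) = C1 + Integral(x/cos(x), x)


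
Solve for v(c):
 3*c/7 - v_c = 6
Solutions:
 v(c) = C1 + 3*c^2/14 - 6*c


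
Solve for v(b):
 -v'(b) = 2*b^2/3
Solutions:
 v(b) = C1 - 2*b^3/9


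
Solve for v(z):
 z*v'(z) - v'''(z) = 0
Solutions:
 v(z) = C1 + Integral(C2*airyai(z) + C3*airybi(z), z)


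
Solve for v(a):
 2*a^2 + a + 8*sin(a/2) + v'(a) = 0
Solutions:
 v(a) = C1 - 2*a^3/3 - a^2/2 + 16*cos(a/2)


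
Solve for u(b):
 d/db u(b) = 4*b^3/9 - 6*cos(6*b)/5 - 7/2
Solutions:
 u(b) = C1 + b^4/9 - 7*b/2 - sin(6*b)/5


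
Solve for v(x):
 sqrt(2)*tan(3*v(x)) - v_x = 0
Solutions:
 v(x) = -asin(C1*exp(3*sqrt(2)*x))/3 + pi/3
 v(x) = asin(C1*exp(3*sqrt(2)*x))/3


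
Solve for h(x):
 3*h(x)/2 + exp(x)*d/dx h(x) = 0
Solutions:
 h(x) = C1*exp(3*exp(-x)/2)


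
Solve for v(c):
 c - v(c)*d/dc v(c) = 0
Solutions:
 v(c) = -sqrt(C1 + c^2)
 v(c) = sqrt(C1 + c^2)


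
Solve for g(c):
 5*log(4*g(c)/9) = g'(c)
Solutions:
 -Integral(1/(log(_y) - 2*log(3) + 2*log(2)), (_y, g(c)))/5 = C1 - c


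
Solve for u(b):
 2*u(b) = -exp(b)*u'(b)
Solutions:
 u(b) = C1*exp(2*exp(-b))


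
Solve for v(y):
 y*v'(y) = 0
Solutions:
 v(y) = C1


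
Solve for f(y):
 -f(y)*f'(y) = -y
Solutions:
 f(y) = -sqrt(C1 + y^2)
 f(y) = sqrt(C1 + y^2)


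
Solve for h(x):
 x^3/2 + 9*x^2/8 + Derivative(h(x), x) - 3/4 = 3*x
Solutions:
 h(x) = C1 - x^4/8 - 3*x^3/8 + 3*x^2/2 + 3*x/4


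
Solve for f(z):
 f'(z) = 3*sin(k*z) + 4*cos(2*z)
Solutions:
 f(z) = C1 + 2*sin(2*z) - 3*cos(k*z)/k


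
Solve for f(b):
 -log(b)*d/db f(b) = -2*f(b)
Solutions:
 f(b) = C1*exp(2*li(b))


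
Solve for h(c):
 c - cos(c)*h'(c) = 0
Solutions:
 h(c) = C1 + Integral(c/cos(c), c)


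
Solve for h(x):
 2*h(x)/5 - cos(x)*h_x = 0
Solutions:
 h(x) = C1*(sin(x) + 1)^(1/5)/(sin(x) - 1)^(1/5)


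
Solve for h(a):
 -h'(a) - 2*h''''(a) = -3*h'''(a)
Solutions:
 h(a) = C1 + C4*exp(-a/2) + (C2 + C3*a)*exp(a)


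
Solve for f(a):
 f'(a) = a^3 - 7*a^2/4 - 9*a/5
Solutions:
 f(a) = C1 + a^4/4 - 7*a^3/12 - 9*a^2/10


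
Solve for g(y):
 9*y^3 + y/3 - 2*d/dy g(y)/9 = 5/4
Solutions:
 g(y) = C1 + 81*y^4/8 + 3*y^2/4 - 45*y/8


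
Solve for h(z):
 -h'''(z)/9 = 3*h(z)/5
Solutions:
 h(z) = C3*exp(-3*5^(2/3)*z/5) + (C1*sin(3*sqrt(3)*5^(2/3)*z/10) + C2*cos(3*sqrt(3)*5^(2/3)*z/10))*exp(3*5^(2/3)*z/10)


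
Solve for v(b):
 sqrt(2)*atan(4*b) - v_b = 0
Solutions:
 v(b) = C1 + sqrt(2)*(b*atan(4*b) - log(16*b^2 + 1)/8)


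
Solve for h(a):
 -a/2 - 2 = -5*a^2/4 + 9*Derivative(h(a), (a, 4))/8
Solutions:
 h(a) = C1 + C2*a + C3*a^2 + C4*a^3 + a^6/324 - a^5/270 - 2*a^4/27


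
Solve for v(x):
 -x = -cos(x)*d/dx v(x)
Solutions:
 v(x) = C1 + Integral(x/cos(x), x)


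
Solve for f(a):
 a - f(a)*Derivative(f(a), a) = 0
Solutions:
 f(a) = -sqrt(C1 + a^2)
 f(a) = sqrt(C1 + a^2)


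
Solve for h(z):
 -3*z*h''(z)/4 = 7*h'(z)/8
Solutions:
 h(z) = C1 + C2/z^(1/6)


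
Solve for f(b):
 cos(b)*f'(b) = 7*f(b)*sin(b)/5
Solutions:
 f(b) = C1/cos(b)^(7/5)


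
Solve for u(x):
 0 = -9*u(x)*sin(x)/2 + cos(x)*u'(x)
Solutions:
 u(x) = C1/cos(x)^(9/2)


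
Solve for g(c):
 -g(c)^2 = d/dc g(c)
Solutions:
 g(c) = 1/(C1 + c)


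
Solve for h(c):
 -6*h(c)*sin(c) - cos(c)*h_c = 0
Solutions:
 h(c) = C1*cos(c)^6


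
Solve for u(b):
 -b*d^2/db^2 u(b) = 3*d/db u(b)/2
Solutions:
 u(b) = C1 + C2/sqrt(b)


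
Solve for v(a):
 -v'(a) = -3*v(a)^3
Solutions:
 v(a) = -sqrt(2)*sqrt(-1/(C1 + 3*a))/2
 v(a) = sqrt(2)*sqrt(-1/(C1 + 3*a))/2


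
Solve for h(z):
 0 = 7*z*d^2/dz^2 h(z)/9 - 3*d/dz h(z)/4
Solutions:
 h(z) = C1 + C2*z^(55/28)


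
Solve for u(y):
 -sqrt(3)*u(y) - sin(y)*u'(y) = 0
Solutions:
 u(y) = C1*(cos(y) + 1)^(sqrt(3)/2)/(cos(y) - 1)^(sqrt(3)/2)


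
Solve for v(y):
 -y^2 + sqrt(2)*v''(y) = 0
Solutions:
 v(y) = C1 + C2*y + sqrt(2)*y^4/24


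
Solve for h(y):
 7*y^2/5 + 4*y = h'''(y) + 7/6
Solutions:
 h(y) = C1 + C2*y + C3*y^2 + 7*y^5/300 + y^4/6 - 7*y^3/36


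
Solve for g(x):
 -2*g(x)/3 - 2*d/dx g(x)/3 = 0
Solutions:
 g(x) = C1*exp(-x)


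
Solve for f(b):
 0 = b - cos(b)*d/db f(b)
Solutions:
 f(b) = C1 + Integral(b/cos(b), b)


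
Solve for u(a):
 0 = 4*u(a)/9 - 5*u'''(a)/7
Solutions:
 u(a) = C3*exp(2100^(1/3)*a/15) + (C1*sin(3^(5/6)*700^(1/3)*a/30) + C2*cos(3^(5/6)*700^(1/3)*a/30))*exp(-2100^(1/3)*a/30)


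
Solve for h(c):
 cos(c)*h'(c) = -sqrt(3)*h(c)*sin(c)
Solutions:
 h(c) = C1*cos(c)^(sqrt(3))


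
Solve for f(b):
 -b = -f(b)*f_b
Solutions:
 f(b) = -sqrt(C1 + b^2)
 f(b) = sqrt(C1 + b^2)


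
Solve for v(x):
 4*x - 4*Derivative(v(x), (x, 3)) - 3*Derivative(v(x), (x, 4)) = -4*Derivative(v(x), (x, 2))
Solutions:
 v(x) = C1 + C2*x + C3*exp(-2*x) + C4*exp(2*x/3) - x^3/6 - x^2/2


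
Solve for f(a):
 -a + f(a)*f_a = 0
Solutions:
 f(a) = -sqrt(C1 + a^2)
 f(a) = sqrt(C1 + a^2)


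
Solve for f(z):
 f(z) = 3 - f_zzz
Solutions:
 f(z) = C3*exp(-z) + (C1*sin(sqrt(3)*z/2) + C2*cos(sqrt(3)*z/2))*exp(z/2) + 3


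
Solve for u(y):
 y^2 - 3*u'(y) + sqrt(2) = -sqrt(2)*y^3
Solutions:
 u(y) = C1 + sqrt(2)*y^4/12 + y^3/9 + sqrt(2)*y/3


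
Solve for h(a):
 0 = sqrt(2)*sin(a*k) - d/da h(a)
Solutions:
 h(a) = C1 - sqrt(2)*cos(a*k)/k


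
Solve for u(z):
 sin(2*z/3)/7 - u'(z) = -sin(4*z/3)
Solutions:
 u(z) = C1 - 3*cos(2*z/3)/14 - 3*cos(4*z/3)/4


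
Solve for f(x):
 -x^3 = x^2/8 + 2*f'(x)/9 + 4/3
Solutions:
 f(x) = C1 - 9*x^4/8 - 3*x^3/16 - 6*x


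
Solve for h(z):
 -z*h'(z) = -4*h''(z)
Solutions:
 h(z) = C1 + C2*erfi(sqrt(2)*z/4)


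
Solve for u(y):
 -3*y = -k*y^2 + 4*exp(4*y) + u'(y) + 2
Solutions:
 u(y) = C1 + k*y^3/3 - 3*y^2/2 - 2*y - exp(4*y)


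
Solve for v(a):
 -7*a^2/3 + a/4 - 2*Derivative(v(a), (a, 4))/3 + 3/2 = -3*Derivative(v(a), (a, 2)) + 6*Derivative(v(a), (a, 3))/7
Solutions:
 v(a) = C1 + C2*a + C3*exp(3*a*(-3 + sqrt(107))/14) + C4*exp(-3*a*(3 + sqrt(107))/14) + 7*a^4/108 + 13*a^3/216 - 29*a^2/1134


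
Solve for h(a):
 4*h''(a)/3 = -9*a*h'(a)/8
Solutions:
 h(a) = C1 + C2*erf(3*sqrt(3)*a/8)


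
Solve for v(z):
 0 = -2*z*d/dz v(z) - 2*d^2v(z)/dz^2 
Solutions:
 v(z) = C1 + C2*erf(sqrt(2)*z/2)


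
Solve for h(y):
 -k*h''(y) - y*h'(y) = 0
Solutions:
 h(y) = C1 + C2*sqrt(k)*erf(sqrt(2)*y*sqrt(1/k)/2)


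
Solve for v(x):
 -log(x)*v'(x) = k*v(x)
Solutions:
 v(x) = C1*exp(-k*li(x))


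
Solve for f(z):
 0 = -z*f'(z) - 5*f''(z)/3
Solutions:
 f(z) = C1 + C2*erf(sqrt(30)*z/10)


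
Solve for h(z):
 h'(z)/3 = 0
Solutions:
 h(z) = C1


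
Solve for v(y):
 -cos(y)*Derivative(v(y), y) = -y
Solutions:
 v(y) = C1 + Integral(y/cos(y), y)


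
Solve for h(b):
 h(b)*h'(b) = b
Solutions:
 h(b) = -sqrt(C1 + b^2)
 h(b) = sqrt(C1 + b^2)


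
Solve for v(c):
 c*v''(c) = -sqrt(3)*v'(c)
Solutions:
 v(c) = C1 + C2*c^(1 - sqrt(3))


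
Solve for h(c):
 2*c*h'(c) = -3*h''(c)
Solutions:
 h(c) = C1 + C2*erf(sqrt(3)*c/3)


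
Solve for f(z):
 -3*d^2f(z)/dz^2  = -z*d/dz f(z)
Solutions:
 f(z) = C1 + C2*erfi(sqrt(6)*z/6)


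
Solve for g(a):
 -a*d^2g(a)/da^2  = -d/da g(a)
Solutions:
 g(a) = C1 + C2*a^2


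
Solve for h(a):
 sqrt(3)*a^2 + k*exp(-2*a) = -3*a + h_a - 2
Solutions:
 h(a) = C1 + sqrt(3)*a^3/3 + 3*a^2/2 + 2*a - k*exp(-2*a)/2


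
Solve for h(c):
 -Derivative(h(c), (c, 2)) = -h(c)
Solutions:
 h(c) = C1*exp(-c) + C2*exp(c)


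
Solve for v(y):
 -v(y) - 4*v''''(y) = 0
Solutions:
 v(y) = (C1*sin(y/2) + C2*cos(y/2))*exp(-y/2) + (C3*sin(y/2) + C4*cos(y/2))*exp(y/2)


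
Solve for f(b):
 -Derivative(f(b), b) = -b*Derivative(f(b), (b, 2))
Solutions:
 f(b) = C1 + C2*b^2


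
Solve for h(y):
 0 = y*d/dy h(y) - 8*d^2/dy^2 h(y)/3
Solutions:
 h(y) = C1 + C2*erfi(sqrt(3)*y/4)


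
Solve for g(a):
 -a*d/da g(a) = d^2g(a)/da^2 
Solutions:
 g(a) = C1 + C2*erf(sqrt(2)*a/2)


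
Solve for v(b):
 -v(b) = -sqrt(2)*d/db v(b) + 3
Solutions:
 v(b) = C1*exp(sqrt(2)*b/2) - 3


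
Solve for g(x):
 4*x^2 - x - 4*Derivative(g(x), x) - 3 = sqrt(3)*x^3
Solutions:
 g(x) = C1 - sqrt(3)*x^4/16 + x^3/3 - x^2/8 - 3*x/4


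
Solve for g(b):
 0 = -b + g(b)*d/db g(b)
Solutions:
 g(b) = -sqrt(C1 + b^2)
 g(b) = sqrt(C1 + b^2)


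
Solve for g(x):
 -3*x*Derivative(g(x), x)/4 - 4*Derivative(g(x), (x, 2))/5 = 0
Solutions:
 g(x) = C1 + C2*erf(sqrt(30)*x/8)


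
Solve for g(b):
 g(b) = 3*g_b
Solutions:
 g(b) = C1*exp(b/3)


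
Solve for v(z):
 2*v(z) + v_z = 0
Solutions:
 v(z) = C1*exp(-2*z)


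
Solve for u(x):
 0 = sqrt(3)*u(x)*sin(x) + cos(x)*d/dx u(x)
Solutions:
 u(x) = C1*cos(x)^(sqrt(3))


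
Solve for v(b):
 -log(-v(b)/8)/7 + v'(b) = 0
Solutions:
 -7*Integral(1/(log(-_y) - 3*log(2)), (_y, v(b))) = C1 - b


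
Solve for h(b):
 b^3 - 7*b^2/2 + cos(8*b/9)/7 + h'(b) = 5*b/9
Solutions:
 h(b) = C1 - b^4/4 + 7*b^3/6 + 5*b^2/18 - 9*sin(8*b/9)/56


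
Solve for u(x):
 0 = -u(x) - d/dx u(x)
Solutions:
 u(x) = C1*exp(-x)


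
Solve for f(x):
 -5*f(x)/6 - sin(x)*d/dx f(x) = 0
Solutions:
 f(x) = C1*(cos(x) + 1)^(5/12)/(cos(x) - 1)^(5/12)


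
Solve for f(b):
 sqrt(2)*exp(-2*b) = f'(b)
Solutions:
 f(b) = C1 - sqrt(2)*exp(-2*b)/2


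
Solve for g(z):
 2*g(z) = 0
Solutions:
 g(z) = 0


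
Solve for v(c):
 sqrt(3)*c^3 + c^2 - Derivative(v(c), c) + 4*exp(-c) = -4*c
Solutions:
 v(c) = C1 + sqrt(3)*c^4/4 + c^3/3 + 2*c^2 - 4*exp(-c)


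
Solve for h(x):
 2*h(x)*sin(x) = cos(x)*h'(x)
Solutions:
 h(x) = C1/cos(x)^2


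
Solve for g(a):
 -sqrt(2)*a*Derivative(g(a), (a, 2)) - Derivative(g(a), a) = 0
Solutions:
 g(a) = C1 + C2*a^(1 - sqrt(2)/2)


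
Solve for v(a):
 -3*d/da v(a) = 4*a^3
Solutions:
 v(a) = C1 - a^4/3


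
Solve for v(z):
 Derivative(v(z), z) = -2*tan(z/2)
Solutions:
 v(z) = C1 + 4*log(cos(z/2))


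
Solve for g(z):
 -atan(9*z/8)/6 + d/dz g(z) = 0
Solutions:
 g(z) = C1 + z*atan(9*z/8)/6 - 2*log(81*z^2 + 64)/27


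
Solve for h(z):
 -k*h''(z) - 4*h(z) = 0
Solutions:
 h(z) = C1*exp(-2*z*sqrt(-1/k)) + C2*exp(2*z*sqrt(-1/k))


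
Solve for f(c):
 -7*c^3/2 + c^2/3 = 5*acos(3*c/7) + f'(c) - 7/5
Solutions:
 f(c) = C1 - 7*c^4/8 + c^3/9 - 5*c*acos(3*c/7) + 7*c/5 + 5*sqrt(49 - 9*c^2)/3


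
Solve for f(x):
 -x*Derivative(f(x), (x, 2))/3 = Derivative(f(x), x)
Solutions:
 f(x) = C1 + C2/x^2


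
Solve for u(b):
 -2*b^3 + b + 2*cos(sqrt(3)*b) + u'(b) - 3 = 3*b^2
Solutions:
 u(b) = C1 + b^4/2 + b^3 - b^2/2 + 3*b - 2*sqrt(3)*sin(sqrt(3)*b)/3


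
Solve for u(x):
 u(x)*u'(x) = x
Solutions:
 u(x) = -sqrt(C1 + x^2)
 u(x) = sqrt(C1 + x^2)


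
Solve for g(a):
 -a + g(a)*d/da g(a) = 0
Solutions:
 g(a) = -sqrt(C1 + a^2)
 g(a) = sqrt(C1 + a^2)


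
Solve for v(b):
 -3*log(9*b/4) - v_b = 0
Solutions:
 v(b) = C1 - 3*b*log(b) + b*log(64/729) + 3*b


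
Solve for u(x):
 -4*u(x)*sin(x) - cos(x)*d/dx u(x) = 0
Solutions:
 u(x) = C1*cos(x)^4


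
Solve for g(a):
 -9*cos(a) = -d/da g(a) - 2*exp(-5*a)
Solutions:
 g(a) = C1 + 9*sin(a) + 2*exp(-5*a)/5


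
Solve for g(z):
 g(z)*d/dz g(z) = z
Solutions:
 g(z) = -sqrt(C1 + z^2)
 g(z) = sqrt(C1 + z^2)


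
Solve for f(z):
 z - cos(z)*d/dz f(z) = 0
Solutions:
 f(z) = C1 + Integral(z/cos(z), z)


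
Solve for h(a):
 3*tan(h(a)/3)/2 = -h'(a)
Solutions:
 h(a) = -3*asin(C1*exp(-a/2)) + 3*pi
 h(a) = 3*asin(C1*exp(-a/2))


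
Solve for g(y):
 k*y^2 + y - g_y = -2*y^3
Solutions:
 g(y) = C1 + k*y^3/3 + y^4/2 + y^2/2


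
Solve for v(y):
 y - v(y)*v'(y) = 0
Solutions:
 v(y) = -sqrt(C1 + y^2)
 v(y) = sqrt(C1 + y^2)


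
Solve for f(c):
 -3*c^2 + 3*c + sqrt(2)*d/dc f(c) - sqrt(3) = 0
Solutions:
 f(c) = C1 + sqrt(2)*c^3/2 - 3*sqrt(2)*c^2/4 + sqrt(6)*c/2


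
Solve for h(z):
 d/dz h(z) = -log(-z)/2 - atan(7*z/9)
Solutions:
 h(z) = C1 - z*log(-z)/2 - z*atan(7*z/9) + z/2 + 9*log(49*z^2 + 81)/14


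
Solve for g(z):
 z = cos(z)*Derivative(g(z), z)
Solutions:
 g(z) = C1 + Integral(z/cos(z), z)


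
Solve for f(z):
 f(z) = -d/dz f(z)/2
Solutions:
 f(z) = C1*exp(-2*z)


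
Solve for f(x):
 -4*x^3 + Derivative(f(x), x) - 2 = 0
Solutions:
 f(x) = C1 + x^4 + 2*x


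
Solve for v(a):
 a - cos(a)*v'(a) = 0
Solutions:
 v(a) = C1 + Integral(a/cos(a), a)


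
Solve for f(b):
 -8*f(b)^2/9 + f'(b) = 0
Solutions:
 f(b) = -9/(C1 + 8*b)


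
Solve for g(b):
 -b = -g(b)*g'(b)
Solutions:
 g(b) = -sqrt(C1 + b^2)
 g(b) = sqrt(C1 + b^2)


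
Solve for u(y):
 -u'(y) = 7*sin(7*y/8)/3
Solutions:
 u(y) = C1 + 8*cos(7*y/8)/3


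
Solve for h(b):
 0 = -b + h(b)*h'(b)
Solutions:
 h(b) = -sqrt(C1 + b^2)
 h(b) = sqrt(C1 + b^2)


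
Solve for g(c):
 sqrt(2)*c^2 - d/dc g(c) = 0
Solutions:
 g(c) = C1 + sqrt(2)*c^3/3


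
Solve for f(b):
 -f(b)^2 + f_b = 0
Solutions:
 f(b) = -1/(C1 + b)


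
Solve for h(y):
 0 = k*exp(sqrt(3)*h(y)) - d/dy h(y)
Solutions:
 h(y) = sqrt(3)*(2*log(-1/(C1 + k*y)) - log(3))/6


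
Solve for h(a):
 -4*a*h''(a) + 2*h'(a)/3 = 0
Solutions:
 h(a) = C1 + C2*a^(7/6)


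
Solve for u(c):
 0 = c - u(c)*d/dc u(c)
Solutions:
 u(c) = -sqrt(C1 + c^2)
 u(c) = sqrt(C1 + c^2)


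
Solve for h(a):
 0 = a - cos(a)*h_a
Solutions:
 h(a) = C1 + Integral(a/cos(a), a)


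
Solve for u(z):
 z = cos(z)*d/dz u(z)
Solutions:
 u(z) = C1 + Integral(z/cos(z), z)


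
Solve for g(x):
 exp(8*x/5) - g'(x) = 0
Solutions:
 g(x) = C1 + 5*exp(8*x/5)/8


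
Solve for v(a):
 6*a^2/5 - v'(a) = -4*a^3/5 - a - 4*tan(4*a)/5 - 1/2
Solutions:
 v(a) = C1 + a^4/5 + 2*a^3/5 + a^2/2 + a/2 - log(cos(4*a))/5


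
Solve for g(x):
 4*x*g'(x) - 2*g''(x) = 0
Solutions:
 g(x) = C1 + C2*erfi(x)


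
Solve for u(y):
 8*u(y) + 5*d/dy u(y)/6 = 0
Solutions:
 u(y) = C1*exp(-48*y/5)


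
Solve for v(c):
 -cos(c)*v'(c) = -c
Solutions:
 v(c) = C1 + Integral(c/cos(c), c)


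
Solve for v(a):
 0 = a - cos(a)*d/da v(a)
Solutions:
 v(a) = C1 + Integral(a/cos(a), a)


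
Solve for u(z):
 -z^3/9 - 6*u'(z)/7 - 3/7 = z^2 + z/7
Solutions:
 u(z) = C1 - 7*z^4/216 - 7*z^3/18 - z^2/12 - z/2


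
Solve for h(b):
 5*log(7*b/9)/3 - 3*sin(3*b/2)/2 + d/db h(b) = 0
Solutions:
 h(b) = C1 - 5*b*log(b)/3 - 2*b*log(7) + b*log(21)/3 + 5*b/3 + 3*b*log(3) - cos(3*b/2)


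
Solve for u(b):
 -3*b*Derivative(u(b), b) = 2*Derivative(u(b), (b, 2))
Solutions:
 u(b) = C1 + C2*erf(sqrt(3)*b/2)


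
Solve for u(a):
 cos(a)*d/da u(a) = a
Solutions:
 u(a) = C1 + Integral(a/cos(a), a)


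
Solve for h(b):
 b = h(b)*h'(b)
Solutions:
 h(b) = -sqrt(C1 + b^2)
 h(b) = sqrt(C1 + b^2)


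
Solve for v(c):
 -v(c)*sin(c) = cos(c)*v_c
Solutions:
 v(c) = C1*cos(c)


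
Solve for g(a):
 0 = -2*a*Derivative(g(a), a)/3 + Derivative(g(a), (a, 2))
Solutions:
 g(a) = C1 + C2*erfi(sqrt(3)*a/3)


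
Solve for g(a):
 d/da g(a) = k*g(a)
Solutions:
 g(a) = C1*exp(a*k)


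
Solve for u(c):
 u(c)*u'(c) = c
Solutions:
 u(c) = -sqrt(C1 + c^2)
 u(c) = sqrt(C1 + c^2)


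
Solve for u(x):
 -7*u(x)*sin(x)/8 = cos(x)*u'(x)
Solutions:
 u(x) = C1*cos(x)^(7/8)


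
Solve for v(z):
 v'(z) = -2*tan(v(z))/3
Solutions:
 v(z) = pi - asin(C1*exp(-2*z/3))
 v(z) = asin(C1*exp(-2*z/3))


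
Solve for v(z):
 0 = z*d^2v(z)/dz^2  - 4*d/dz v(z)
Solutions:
 v(z) = C1 + C2*z^5


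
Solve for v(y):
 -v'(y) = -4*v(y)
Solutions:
 v(y) = C1*exp(4*y)


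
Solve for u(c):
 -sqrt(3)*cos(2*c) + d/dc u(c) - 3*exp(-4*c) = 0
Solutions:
 u(c) = C1 + sqrt(3)*sin(2*c)/2 - 3*exp(-4*c)/4


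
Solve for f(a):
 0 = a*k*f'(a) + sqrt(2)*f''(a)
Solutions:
 f(a) = Piecewise((-2^(3/4)*sqrt(pi)*C1*erf(2^(1/4)*a*sqrt(k)/2)/(2*sqrt(k)) - C2, (k > 0) | (k < 0)), (-C1*a - C2, True))


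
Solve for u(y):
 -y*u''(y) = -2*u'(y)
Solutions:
 u(y) = C1 + C2*y^3


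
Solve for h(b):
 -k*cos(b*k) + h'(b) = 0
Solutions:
 h(b) = C1 + sin(b*k)


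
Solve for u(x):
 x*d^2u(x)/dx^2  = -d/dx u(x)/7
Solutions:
 u(x) = C1 + C2*x^(6/7)


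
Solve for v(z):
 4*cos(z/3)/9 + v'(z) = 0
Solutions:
 v(z) = C1 - 4*sin(z/3)/3


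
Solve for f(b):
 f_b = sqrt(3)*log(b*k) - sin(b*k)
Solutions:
 f(b) = C1 + sqrt(3)*b*(log(b*k) - 1) - Piecewise((-cos(b*k)/k, Ne(k, 0)), (0, True))


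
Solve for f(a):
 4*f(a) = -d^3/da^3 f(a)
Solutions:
 f(a) = C3*exp(-2^(2/3)*a) + (C1*sin(2^(2/3)*sqrt(3)*a/2) + C2*cos(2^(2/3)*sqrt(3)*a/2))*exp(2^(2/3)*a/2)


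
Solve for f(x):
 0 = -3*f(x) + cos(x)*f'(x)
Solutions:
 f(x) = C1*(sin(x) + 1)^(3/2)/(sin(x) - 1)^(3/2)


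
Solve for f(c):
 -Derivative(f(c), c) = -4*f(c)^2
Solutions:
 f(c) = -1/(C1 + 4*c)


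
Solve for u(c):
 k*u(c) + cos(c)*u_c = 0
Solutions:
 u(c) = C1*exp(k*(log(sin(c) - 1) - log(sin(c) + 1))/2)


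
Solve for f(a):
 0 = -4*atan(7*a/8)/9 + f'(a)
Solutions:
 f(a) = C1 + 4*a*atan(7*a/8)/9 - 16*log(49*a^2 + 64)/63


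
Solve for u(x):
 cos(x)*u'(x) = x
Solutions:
 u(x) = C1 + Integral(x/cos(x), x)


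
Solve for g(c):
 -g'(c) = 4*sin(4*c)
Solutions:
 g(c) = C1 + cos(4*c)


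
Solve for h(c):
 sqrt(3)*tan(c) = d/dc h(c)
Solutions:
 h(c) = C1 - sqrt(3)*log(cos(c))


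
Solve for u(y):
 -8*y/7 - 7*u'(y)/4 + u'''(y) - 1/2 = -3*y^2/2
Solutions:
 u(y) = C1 + C2*exp(-sqrt(7)*y/2) + C3*exp(sqrt(7)*y/2) + 2*y^3/7 - 16*y^2/49 + 34*y/49


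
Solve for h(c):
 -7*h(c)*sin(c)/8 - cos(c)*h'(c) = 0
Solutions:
 h(c) = C1*cos(c)^(7/8)


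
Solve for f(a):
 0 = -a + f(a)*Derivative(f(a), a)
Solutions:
 f(a) = -sqrt(C1 + a^2)
 f(a) = sqrt(C1 + a^2)


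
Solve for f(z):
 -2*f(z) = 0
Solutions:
 f(z) = 0


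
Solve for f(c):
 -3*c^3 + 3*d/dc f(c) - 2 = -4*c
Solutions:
 f(c) = C1 + c^4/4 - 2*c^2/3 + 2*c/3


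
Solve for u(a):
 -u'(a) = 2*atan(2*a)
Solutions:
 u(a) = C1 - 2*a*atan(2*a) + log(4*a^2 + 1)/2


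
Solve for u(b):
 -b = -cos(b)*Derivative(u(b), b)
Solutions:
 u(b) = C1 + Integral(b/cos(b), b)


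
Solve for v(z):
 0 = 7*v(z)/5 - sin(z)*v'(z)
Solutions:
 v(z) = C1*(cos(z) - 1)^(7/10)/(cos(z) + 1)^(7/10)


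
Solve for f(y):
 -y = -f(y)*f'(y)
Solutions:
 f(y) = -sqrt(C1 + y^2)
 f(y) = sqrt(C1 + y^2)


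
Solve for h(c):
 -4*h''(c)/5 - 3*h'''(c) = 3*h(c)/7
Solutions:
 h(c) = C1*exp(c*(-112 + 224*14^(1/3)/(135*sqrt(464585) + 92021)^(1/3) + 14^(2/3)*(135*sqrt(464585) + 92021)^(1/3))/1260)*sin(14^(1/3)*sqrt(3)*c*(-14^(1/3)*(135*sqrt(464585) + 92021)^(1/3) + 224/(135*sqrt(464585) + 92021)^(1/3))/1260) + C2*exp(c*(-112 + 224*14^(1/3)/(135*sqrt(464585) + 92021)^(1/3) + 14^(2/3)*(135*sqrt(464585) + 92021)^(1/3))/1260)*cos(14^(1/3)*sqrt(3)*c*(-14^(1/3)*(135*sqrt(464585) + 92021)^(1/3) + 224/(135*sqrt(464585) + 92021)^(1/3))/1260) + C3*exp(-c*(224*14^(1/3)/(135*sqrt(464585) + 92021)^(1/3) + 56 + 14^(2/3)*(135*sqrt(464585) + 92021)^(1/3))/630)


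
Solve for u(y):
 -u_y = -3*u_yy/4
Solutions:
 u(y) = C1 + C2*exp(4*y/3)


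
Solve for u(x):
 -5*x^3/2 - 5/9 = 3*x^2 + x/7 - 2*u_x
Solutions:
 u(x) = C1 + 5*x^4/16 + x^3/2 + x^2/28 + 5*x/18


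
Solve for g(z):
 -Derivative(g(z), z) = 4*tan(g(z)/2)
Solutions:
 g(z) = -2*asin(C1*exp(-2*z)) + 2*pi
 g(z) = 2*asin(C1*exp(-2*z))


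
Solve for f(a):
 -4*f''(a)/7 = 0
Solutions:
 f(a) = C1 + C2*a


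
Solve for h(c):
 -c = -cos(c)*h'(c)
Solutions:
 h(c) = C1 + Integral(c/cos(c), c)


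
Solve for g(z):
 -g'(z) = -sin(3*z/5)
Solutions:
 g(z) = C1 - 5*cos(3*z/5)/3


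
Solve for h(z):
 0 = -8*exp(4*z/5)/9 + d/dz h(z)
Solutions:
 h(z) = C1 + 10*exp(4*z/5)/9


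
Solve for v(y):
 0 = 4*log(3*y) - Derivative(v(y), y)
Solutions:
 v(y) = C1 + 4*y*log(y) - 4*y + y*log(81)


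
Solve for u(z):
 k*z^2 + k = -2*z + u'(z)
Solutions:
 u(z) = C1 + k*z^3/3 + k*z + z^2


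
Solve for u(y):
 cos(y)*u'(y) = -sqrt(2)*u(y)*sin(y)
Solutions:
 u(y) = C1*cos(y)^(sqrt(2))


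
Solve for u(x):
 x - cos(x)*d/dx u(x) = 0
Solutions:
 u(x) = C1 + Integral(x/cos(x), x)


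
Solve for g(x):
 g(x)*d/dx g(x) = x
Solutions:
 g(x) = -sqrt(C1 + x^2)
 g(x) = sqrt(C1 + x^2)


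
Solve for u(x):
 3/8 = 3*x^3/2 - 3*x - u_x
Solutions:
 u(x) = C1 + 3*x^4/8 - 3*x^2/2 - 3*x/8


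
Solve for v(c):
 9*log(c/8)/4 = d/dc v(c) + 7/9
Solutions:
 v(c) = C1 + 9*c*log(c)/4 - 27*c*log(2)/4 - 109*c/36


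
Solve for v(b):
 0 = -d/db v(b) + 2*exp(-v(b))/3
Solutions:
 v(b) = log(C1 + 2*b/3)


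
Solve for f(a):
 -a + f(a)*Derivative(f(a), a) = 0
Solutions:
 f(a) = -sqrt(C1 + a^2)
 f(a) = sqrt(C1 + a^2)


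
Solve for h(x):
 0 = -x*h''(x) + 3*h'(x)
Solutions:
 h(x) = C1 + C2*x^4


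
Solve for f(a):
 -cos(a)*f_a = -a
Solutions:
 f(a) = C1 + Integral(a/cos(a), a)


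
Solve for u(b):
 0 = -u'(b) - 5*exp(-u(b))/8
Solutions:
 u(b) = log(C1 - 5*b/8)


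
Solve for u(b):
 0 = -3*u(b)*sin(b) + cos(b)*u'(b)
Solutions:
 u(b) = C1/cos(b)^3


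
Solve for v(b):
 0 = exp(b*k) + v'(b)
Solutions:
 v(b) = C1 - exp(b*k)/k
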